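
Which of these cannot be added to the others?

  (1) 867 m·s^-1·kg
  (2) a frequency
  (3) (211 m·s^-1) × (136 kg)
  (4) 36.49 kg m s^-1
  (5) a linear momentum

Work out the base dimensions of each:
  (1) kg·m·s⁻¹
  (2) [frequency] = s⁻¹
  (3) [m·s⁻¹] · [kg] = kg·m·s⁻¹
  (4) kg·m·s⁻¹
  (5) [linear momentum] = kg·m·s⁻¹
All reduce to kg·m·s⁻¹ except (2), which is s⁻¹.

(2)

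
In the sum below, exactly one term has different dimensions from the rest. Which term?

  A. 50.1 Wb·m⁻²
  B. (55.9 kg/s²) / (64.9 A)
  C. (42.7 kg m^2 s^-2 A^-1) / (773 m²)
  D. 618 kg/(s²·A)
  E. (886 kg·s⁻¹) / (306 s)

Work out the base dimensions of each:
  A. Wb·m⁻² = V·s·m⁻² = kg·s⁻²·A⁻¹
  B. [kg·s⁻²] / [A] = kg·s⁻²·A⁻¹
  C. [kg·m²·s⁻²·A⁻¹] / [m²] = kg·s⁻²·A⁻¹
  D. kg·s⁻²·A⁻¹
  E. [kg·s⁻¹] / [s] = kg·s⁻²
All reduce to kg·s⁻²·A⁻¹ except E., which is kg·s⁻².

E.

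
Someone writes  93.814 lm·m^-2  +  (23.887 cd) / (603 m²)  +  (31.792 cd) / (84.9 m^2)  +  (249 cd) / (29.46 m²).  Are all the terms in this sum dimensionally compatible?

Yes

Reduce each to base SI dimensions:
  93.814 lm·m^-2:  lm·m⁻² = cd·m⁻² = m⁻²·cd
  (23.887 cd) / (603 m²):  [cd] / [m²] = m⁻²·cd
  (31.792 cd) / (84.9 m^2):  [cd] / [m²] = m⁻²·cd
  (249 cd) / (29.46 m²):  [cd] / [m²] = m⁻²·cd
Every term reduces to m⁻²·cd.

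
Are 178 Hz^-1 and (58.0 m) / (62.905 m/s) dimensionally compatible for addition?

Reduce each to base SI dimensions:
  178 Hz^-1:  Hz⁻¹ = (s⁻¹)⁻¹ = s
  (58.0 m) / (62.905 m/s):  [m] / [m·s⁻¹] = s
Both are s, so they have the same dimensions and can be added.

Yes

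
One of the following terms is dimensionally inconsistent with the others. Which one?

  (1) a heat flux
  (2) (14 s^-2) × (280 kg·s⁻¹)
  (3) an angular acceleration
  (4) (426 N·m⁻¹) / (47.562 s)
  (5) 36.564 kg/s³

Expand each in SI base units:
  (1) [heat flux] = kg·s⁻³
  (2) [s⁻²] · [kg·s⁻¹] = kg·s⁻³
  (3) [angular acceleration] = s⁻²
  (4) [kg·s⁻²] / [s] = kg·s⁻³
  (5) kg·s⁻³
All reduce to kg·s⁻³ except (3), which is s⁻².

(3)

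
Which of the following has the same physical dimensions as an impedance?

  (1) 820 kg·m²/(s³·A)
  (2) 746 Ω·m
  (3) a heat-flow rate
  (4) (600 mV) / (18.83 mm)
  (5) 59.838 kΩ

(5)

Reference: [impedance] = kg·m²·s⁻³·A⁻².
Each option:
  (1) kg·m²·s⁻³·A⁻¹
  (2) Ω·m = V·A⁻¹·m = kg·m³·s⁻³·A⁻²
  (3) [heat-flow rate] = kg·m²·s⁻³
  (4) [kg·m²·s⁻³·A⁻¹] / [m] = kg·m·s⁻³·A⁻¹
  (5) Ω = V·A⁻¹ = kg·m²·s⁻³·A⁻²  ← same
Only (5) matches kg·m²·s⁻³·A⁻².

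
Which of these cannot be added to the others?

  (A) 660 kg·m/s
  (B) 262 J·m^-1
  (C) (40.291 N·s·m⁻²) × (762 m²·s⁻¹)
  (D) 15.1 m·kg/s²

(A)

Reduce each to base SI dimensions:
  (A) kg·m·s⁻¹
  (B) J·m⁻¹ = N·m·m⁻¹ = kg·m·s⁻²
  (C) [kg·m⁻¹·s⁻¹] · [m²·s⁻¹] = kg·m·s⁻²
  (D) kg·m·s⁻²
All reduce to kg·m·s⁻² except (A), which is kg·m·s⁻¹.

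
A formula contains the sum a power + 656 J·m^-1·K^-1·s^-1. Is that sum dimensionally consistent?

No

In SI base units:
  a power:  [power] = kg·m²·s⁻³
  656 J·m^-1·K^-1·s^-1:  J·s⁻¹·m⁻¹·K⁻¹ = N·m·s⁻¹·m⁻¹·K⁻¹ = kg·m·s⁻³·K⁻¹
kg·m²·s⁻³ ≠ kg·m·s⁻³·K⁻¹, so they cannot be added.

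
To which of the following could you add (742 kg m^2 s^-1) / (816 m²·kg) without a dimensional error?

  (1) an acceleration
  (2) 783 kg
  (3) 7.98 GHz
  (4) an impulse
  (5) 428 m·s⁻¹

Reference: [kg·m²·s⁻¹] / [kg·m²] = s⁻¹.
Each option:
  (1) [acceleration] = m·s⁻²
  (2) kg
  (3) Hz = s⁻¹  ← same
  (4) [impulse] = kg·m·s⁻¹
  (5) m·s⁻¹
Only (3) matches s⁻¹.

(3)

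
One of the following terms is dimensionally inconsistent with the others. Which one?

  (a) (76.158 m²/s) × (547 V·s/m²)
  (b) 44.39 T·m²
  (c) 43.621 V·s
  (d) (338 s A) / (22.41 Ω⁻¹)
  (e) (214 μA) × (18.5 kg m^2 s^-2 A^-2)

Dimensions:
  (a) [m²·s⁻¹] · [kg·s⁻²·A⁻¹] = kg·m²·s⁻³·A⁻¹
  (b) T·m² = Wb·m⁻²·m² = kg·m²·s⁻²·A⁻¹
  (c) V·s = J·C⁻¹·s = kg·m²·s⁻²·A⁻¹
  (d) [s·A] / [kg⁻¹·m⁻²·s³·A²] = kg·m²·s⁻²·A⁻¹
  (e) [A] · [kg·m²·s⁻²·A⁻²] = kg·m²·s⁻²·A⁻¹
All reduce to kg·m²·s⁻²·A⁻¹ except (a), which is kg·m²·s⁻³·A⁻¹.

(a)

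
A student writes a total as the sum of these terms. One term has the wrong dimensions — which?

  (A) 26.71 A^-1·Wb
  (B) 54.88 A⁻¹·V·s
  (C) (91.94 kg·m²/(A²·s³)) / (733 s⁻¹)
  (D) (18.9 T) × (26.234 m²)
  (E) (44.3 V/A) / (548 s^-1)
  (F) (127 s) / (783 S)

(D)

Expand each in SI base units:
  (A) Wb·A⁻¹ = V·s·A⁻¹ = kg·m²·s⁻²·A⁻²
  (B) V·s·A⁻¹ = J·C⁻¹·s·A⁻¹ = kg·m²·s⁻²·A⁻²
  (C) [kg·m²·s⁻³·A⁻²] / [s⁻¹] = kg·m²·s⁻²·A⁻²
  (D) [kg·s⁻²·A⁻¹] · [m²] = kg·m²·s⁻²·A⁻¹
  (E) [kg·m²·s⁻³·A⁻²] / [s⁻¹] = kg·m²·s⁻²·A⁻²
  (F) [s] / [kg⁻¹·m⁻²·s³·A²] = kg·m²·s⁻²·A⁻²
All reduce to kg·m²·s⁻²·A⁻² except (D), which is kg·m²·s⁻²·A⁻¹.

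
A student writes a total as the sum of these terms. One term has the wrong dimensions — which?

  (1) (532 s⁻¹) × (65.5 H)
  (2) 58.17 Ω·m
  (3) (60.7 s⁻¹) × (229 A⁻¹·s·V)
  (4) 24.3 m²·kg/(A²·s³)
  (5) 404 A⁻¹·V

Dimensions:
  (1) [s⁻¹] · [kg·m²·s⁻²·A⁻²] = kg·m²·s⁻³·A⁻²
  (2) Ω·m = V·A⁻¹·m = kg·m³·s⁻³·A⁻²
  (3) [s⁻¹] · [kg·m²·s⁻²·A⁻²] = kg·m²·s⁻³·A⁻²
  (4) kg·m²·s⁻³·A⁻²
  (5) V·A⁻¹ = J·C⁻¹·A⁻¹ = kg·m²·s⁻³·A⁻²
All reduce to kg·m²·s⁻³·A⁻² except (2), which is kg·m³·s⁻³·A⁻².

(2)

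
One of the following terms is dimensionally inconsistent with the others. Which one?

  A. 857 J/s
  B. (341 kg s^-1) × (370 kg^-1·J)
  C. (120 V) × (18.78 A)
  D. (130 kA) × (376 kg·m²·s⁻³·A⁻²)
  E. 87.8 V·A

Expand each in SI base units:
  A. J·s⁻¹ = N·m·s⁻¹ = kg·m²·s⁻³
  B. [kg·s⁻¹] · [m²·s⁻²] = kg·m²·s⁻³
  C. [kg·m²·s⁻³·A⁻¹] · [A] = kg·m²·s⁻³
  D. [A] · [kg·m²·s⁻³·A⁻²] = kg·m²·s⁻³·A⁻¹
  E. V·A = J·C⁻¹·A = kg·m²·s⁻³
All reduce to kg·m²·s⁻³ except D., which is kg·m²·s⁻³·A⁻¹.

D.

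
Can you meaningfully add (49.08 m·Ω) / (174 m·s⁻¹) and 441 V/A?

No

Reduce each to base SI dimensions:
  (49.08 m·Ω) / (174 m·s⁻¹):  [kg·m³·s⁻³·A⁻²] / [m·s⁻¹] = kg·m²·s⁻²·A⁻²
  441 V/A:  V·A⁻¹ = J·C⁻¹·A⁻¹ = kg·m²·s⁻³·A⁻²
kg·m²·s⁻²·A⁻² ≠ kg·m²·s⁻³·A⁻², so they cannot be added.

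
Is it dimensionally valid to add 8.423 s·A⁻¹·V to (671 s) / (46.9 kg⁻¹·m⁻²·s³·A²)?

Yes

Reduce each to base SI dimensions:
  8.423 s·A⁻¹·V:  V·s·A⁻¹ = J·C⁻¹·s·A⁻¹ = kg·m²·s⁻²·A⁻²
  (671 s) / (46.9 kg⁻¹·m⁻²·s³·A²):  [s] / [kg⁻¹·m⁻²·s³·A²] = kg·m²·s⁻²·A⁻²
Both are kg·m²·s⁻²·A⁻², so they have the same dimensions and can be added.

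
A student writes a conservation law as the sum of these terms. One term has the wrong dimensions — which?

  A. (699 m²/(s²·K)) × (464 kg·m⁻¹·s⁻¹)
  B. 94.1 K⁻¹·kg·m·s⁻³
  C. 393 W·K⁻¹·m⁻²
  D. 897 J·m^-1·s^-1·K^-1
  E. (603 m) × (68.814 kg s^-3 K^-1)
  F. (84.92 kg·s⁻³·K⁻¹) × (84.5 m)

C.

In SI base units:
  A. [m²·s⁻²·K⁻¹] · [kg·m⁻¹·s⁻¹] = kg·m·s⁻³·K⁻¹
  B. kg·m·s⁻³·K⁻¹
  C. W·m⁻²·K⁻¹ = J·s⁻¹·m⁻²·K⁻¹ = kg·s⁻³·K⁻¹
  D. J·s⁻¹·m⁻¹·K⁻¹ = N·m·s⁻¹·m⁻¹·K⁻¹ = kg·m·s⁻³·K⁻¹
  E. [m] · [kg·s⁻³·K⁻¹] = kg·m·s⁻³·K⁻¹
  F. [kg·s⁻³·K⁻¹] · [m] = kg·m·s⁻³·K⁻¹
All reduce to kg·m·s⁻³·K⁻¹ except C., which is kg·s⁻³·K⁻¹.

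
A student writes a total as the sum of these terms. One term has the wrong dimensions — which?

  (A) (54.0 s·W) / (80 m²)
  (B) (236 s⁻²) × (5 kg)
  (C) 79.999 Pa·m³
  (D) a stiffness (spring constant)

(C)

Work out the base dimensions of each:
  (A) [kg·m²·s⁻²] / [m²] = kg·s⁻²
  (B) [s⁻²] · [kg] = kg·s⁻²
  (C) Pa·m³ = N·m⁻²·m³ = kg·m²·s⁻²
  (D) [stiffness (spring constant)] = kg·s⁻²
All reduce to kg·s⁻² except (C), which is kg·m²·s⁻².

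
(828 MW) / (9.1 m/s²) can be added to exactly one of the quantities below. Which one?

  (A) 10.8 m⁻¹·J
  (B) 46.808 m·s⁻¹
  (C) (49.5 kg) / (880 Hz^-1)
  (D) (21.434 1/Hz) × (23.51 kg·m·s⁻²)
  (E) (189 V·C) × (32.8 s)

Reference: [kg·m²·s⁻³] / [m·s⁻²] = kg·m·s⁻¹.
Each option:
  (A) J·m⁻¹ = N·m·m⁻¹ = kg·m·s⁻²
  (B) m·s⁻¹
  (C) [kg] / [s] = kg·s⁻¹
  (D) [s] · [kg·m·s⁻²] = kg·m·s⁻¹  ← same
  (E) [kg·m²·s⁻²] · [s] = kg·m²·s⁻¹
Only (D) matches kg·m·s⁻¹.

(D)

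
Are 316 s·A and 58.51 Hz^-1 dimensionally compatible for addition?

No

Work out the base dimensions of each:
  316 s·A:  A·s = s·A
  58.51 Hz^-1:  Hz⁻¹ = (s⁻¹)⁻¹ = s
s·A ≠ s, so they cannot be added.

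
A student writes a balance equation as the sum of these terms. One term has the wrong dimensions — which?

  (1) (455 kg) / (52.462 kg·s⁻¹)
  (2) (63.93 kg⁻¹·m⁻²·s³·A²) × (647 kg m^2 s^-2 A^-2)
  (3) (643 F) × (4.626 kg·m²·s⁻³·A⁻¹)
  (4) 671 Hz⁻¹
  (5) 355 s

(3)

Work out the base dimensions of each:
  (1) [kg] / [kg·s⁻¹] = s
  (2) [kg⁻¹·m⁻²·s³·A²] · [kg·m²·s⁻²·A⁻²] = s
  (3) [kg⁻¹·m⁻²·s⁴·A²] · [kg·m²·s⁻³·A⁻¹] = s·A
  (4) Hz⁻¹ = (s⁻¹)⁻¹ = s
  (5) s
All reduce to s except (3), which is s·A.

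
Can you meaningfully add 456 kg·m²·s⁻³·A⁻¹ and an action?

No

In SI base units:
  456 kg·m²·s⁻³·A⁻¹:  kg·m²·s⁻³·A⁻¹
  an action:  [action] = kg·m²·s⁻¹
kg·m²·s⁻³·A⁻¹ ≠ kg·m²·s⁻¹, so they cannot be added.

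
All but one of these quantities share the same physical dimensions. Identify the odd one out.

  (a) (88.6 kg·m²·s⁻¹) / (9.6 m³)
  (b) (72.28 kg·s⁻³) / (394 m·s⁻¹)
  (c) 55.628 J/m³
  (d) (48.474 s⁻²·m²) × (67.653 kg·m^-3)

Dimensions:
  (a) [kg·m²·s⁻¹] / [m³] = kg·m⁻¹·s⁻¹
  (b) [kg·s⁻³] / [m·s⁻¹] = kg·m⁻¹·s⁻²
  (c) J·m⁻³ = N·m·m⁻³ = kg·m⁻¹·s⁻²
  (d) [m²·s⁻²] · [kg·m⁻³] = kg·m⁻¹·s⁻²
All reduce to kg·m⁻¹·s⁻² except (a), which is kg·m⁻¹·s⁻¹.

(a)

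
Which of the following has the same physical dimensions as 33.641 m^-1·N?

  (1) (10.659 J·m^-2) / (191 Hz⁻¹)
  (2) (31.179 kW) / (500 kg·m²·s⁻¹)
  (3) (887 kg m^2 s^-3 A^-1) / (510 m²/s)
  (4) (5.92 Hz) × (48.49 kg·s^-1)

Reference: N·m⁻¹ = kg·m·s⁻²·m⁻¹ = kg·s⁻².
Each option:
  (1) [kg·s⁻²] / [s] = kg·s⁻³
  (2) [kg·m²·s⁻³] / [kg·m²·s⁻¹] = s⁻²
  (3) [kg·m²·s⁻³·A⁻¹] / [m²·s⁻¹] = kg·s⁻²·A⁻¹
  (4) [s⁻¹] · [kg·s⁻¹] = kg·s⁻²  ← same
Only (4) matches kg·s⁻².

(4)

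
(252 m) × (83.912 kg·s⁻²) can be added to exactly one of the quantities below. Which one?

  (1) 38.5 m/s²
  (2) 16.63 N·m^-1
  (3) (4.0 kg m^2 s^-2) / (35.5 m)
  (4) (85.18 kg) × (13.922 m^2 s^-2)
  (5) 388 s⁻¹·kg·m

(3)

Reference: [m] · [kg·s⁻²] = kg·m·s⁻².
Each option:
  (1) m·s⁻²
  (2) N·m⁻¹ = kg·m·s⁻²·m⁻¹ = kg·s⁻²
  (3) [kg·m²·s⁻²] / [m] = kg·m·s⁻²  ← same
  (4) [kg] · [m²·s⁻²] = kg·m²·s⁻²
  (5) kg·m·s⁻¹
Only (3) matches kg·m·s⁻².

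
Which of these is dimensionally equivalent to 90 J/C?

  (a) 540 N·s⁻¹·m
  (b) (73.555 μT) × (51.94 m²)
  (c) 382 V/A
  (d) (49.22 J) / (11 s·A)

Reference: J·C⁻¹ = N·m·(s·A)⁻¹ = kg·m²·s⁻³·A⁻¹.
Each option:
  (a) N·m·s⁻¹ = kg·m·s⁻²·m·s⁻¹ = kg·m²·s⁻³
  (b) [kg·s⁻²·A⁻¹] · [m²] = kg·m²·s⁻²·A⁻¹
  (c) V·A⁻¹ = J·C⁻¹·A⁻¹ = kg·m²·s⁻³·A⁻²
  (d) [kg·m²·s⁻²] / [s·A] = kg·m²·s⁻³·A⁻¹  ← same
Only (d) matches kg·m²·s⁻³·A⁻¹.

(d)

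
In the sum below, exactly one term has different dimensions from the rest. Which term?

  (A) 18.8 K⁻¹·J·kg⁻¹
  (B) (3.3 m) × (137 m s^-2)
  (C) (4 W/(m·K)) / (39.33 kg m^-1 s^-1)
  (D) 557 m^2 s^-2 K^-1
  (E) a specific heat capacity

(B)

Reduce each to base SI dimensions:
  (A) J·kg⁻¹·K⁻¹ = N·m·kg⁻¹·K⁻¹ = m²·s⁻²·K⁻¹
  (B) [m] · [m·s⁻²] = m²·s⁻²
  (C) [kg·m·s⁻³·K⁻¹] / [kg·m⁻¹·s⁻¹] = m²·s⁻²·K⁻¹
  (D) m²·s⁻²·K⁻¹
  (E) [specific heat capacity] = m²·s⁻²·K⁻¹
All reduce to m²·s⁻²·K⁻¹ except (B), which is m²·s⁻².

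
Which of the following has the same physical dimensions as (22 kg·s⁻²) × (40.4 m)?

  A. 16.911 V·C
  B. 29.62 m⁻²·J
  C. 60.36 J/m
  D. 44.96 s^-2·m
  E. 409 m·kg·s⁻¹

Reference: [kg·s⁻²] · [m] = kg·m·s⁻².
Each option:
  A. C·V = s·A·J·C⁻¹ = kg·m²·s⁻²
  B. J·m⁻² = N·m·m⁻² = kg·s⁻²
  C. J·m⁻¹ = N·m·m⁻¹ = kg·m·s⁻²  ← same
  D. m·s⁻²
  E. kg·m·s⁻¹
Only C. matches kg·m·s⁻².

C.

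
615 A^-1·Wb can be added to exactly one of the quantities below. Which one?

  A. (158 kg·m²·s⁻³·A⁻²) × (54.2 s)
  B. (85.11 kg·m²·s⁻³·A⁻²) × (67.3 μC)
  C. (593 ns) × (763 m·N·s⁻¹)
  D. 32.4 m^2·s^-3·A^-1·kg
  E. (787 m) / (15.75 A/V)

A.

Reference: Wb·A⁻¹ = V·s·A⁻¹ = kg·m²·s⁻²·A⁻².
Each option:
  A. [kg·m²·s⁻³·A⁻²] · [s] = kg·m²·s⁻²·A⁻²  ← same
  B. [kg·m²·s⁻³·A⁻²] · [s·A] = kg·m²·s⁻²·A⁻¹
  C. [s] · [kg·m²·s⁻³] = kg·m²·s⁻²
  D. kg·m²·s⁻³·A⁻¹
  E. [m] / [kg⁻¹·m⁻²·s³·A²] = kg·m³·s⁻³·A⁻²
Only A. matches kg·m²·s⁻²·A⁻².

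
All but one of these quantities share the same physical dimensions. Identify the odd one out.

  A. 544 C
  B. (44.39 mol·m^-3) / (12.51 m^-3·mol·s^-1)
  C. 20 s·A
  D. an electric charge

In SI base units:
  A. C = s·A
  B. [m⁻³·mol] / [m⁻³·s⁻¹·mol] = s
  C. A·s = s·A
  D. [electric charge] = s·A
All reduce to s·A except B., which is s.

B.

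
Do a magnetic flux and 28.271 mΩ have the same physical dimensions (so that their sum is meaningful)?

Work out the base dimensions of each:
  a magnetic flux:  [magnetic flux] = kg·m²·s⁻²·A⁻¹
  28.271 mΩ:  Ω = V·A⁻¹ = kg·m²·s⁻³·A⁻²
kg·m²·s⁻²·A⁻¹ ≠ kg·m²·s⁻³·A⁻², so they cannot be added.

No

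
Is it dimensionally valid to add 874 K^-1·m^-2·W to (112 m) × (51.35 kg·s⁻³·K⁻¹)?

No

Work out the base dimensions of each:
  874 K^-1·m^-2·W:  W·m⁻²·K⁻¹ = J·s⁻¹·m⁻²·K⁻¹ = kg·s⁻³·K⁻¹
  (112 m) × (51.35 kg·s⁻³·K⁻¹):  [m] · [kg·s⁻³·K⁻¹] = kg·m·s⁻³·K⁻¹
kg·s⁻³·K⁻¹ ≠ kg·m·s⁻³·K⁻¹, so they cannot be added.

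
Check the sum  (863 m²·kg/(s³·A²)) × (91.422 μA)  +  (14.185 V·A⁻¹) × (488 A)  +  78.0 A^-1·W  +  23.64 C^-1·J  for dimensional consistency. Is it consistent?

Expand each in SI base units:
  (863 m²·kg/(s³·A²)) × (91.422 μA):  [kg·m²·s⁻³·A⁻²] · [A] = kg·m²·s⁻³·A⁻¹
  (14.185 V·A⁻¹) × (488 A):  [kg·m²·s⁻³·A⁻²] · [A] = kg·m²·s⁻³·A⁻¹
  78.0 A^-1·W:  W·A⁻¹ = J·s⁻¹·A⁻¹ = kg·m²·s⁻³·A⁻¹
  23.64 C^-1·J:  J·C⁻¹ = N·m·(s·A)⁻¹ = kg·m²·s⁻³·A⁻¹
Every term reduces to kg·m²·s⁻³·A⁻¹.

Yes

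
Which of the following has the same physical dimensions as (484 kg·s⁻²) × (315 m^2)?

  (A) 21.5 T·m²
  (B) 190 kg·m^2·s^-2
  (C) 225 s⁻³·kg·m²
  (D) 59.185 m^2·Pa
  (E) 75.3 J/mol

Reference: [kg·s⁻²] · [m²] = kg·m²·s⁻².
Each option:
  (A) T·m² = Wb·m⁻²·m² = kg·m²·s⁻²·A⁻¹
  (B) kg·m²·s⁻²  ← same
  (C) kg·m²·s⁻³
  (D) Pa·m² = N·m⁻²·m² = kg·m·s⁻²
  (E) J·mol⁻¹ = N·m·mol⁻¹ = kg·m²·s⁻²·mol⁻¹
Only (B) matches kg·m²·s⁻².

(B)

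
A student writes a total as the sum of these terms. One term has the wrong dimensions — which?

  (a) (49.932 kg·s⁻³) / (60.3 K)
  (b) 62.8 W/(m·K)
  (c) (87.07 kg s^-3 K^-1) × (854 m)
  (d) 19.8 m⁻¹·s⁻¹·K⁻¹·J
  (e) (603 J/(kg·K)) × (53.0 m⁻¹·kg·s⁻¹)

Reduce each to base SI dimensions:
  (a) [kg·s⁻³] / [K] = kg·s⁻³·K⁻¹
  (b) W·m⁻¹·K⁻¹ = J·s⁻¹·m⁻¹·K⁻¹ = kg·m·s⁻³·K⁻¹
  (c) [kg·s⁻³·K⁻¹] · [m] = kg·m·s⁻³·K⁻¹
  (d) J·s⁻¹·m⁻¹·K⁻¹ = N·m·s⁻¹·m⁻¹·K⁻¹ = kg·m·s⁻³·K⁻¹
  (e) [m²·s⁻²·K⁻¹] · [kg·m⁻¹·s⁻¹] = kg·m·s⁻³·K⁻¹
All reduce to kg·m·s⁻³·K⁻¹ except (a), which is kg·s⁻³·K⁻¹.

(a)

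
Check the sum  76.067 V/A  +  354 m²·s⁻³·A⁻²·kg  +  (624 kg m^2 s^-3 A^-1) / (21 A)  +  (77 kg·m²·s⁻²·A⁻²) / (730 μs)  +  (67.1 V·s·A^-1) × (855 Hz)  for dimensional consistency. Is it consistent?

Yes

Expand each in SI base units:
  76.067 V/A:  V·A⁻¹ = J·C⁻¹·A⁻¹ = kg·m²·s⁻³·A⁻²
  354 m²·s⁻³·A⁻²·kg:  kg·m²·s⁻³·A⁻²
  (624 kg m^2 s^-3 A^-1) / (21 A):  [kg·m²·s⁻³·A⁻¹] / [A] = kg·m²·s⁻³·A⁻²
  (77 kg·m²·s⁻²·A⁻²) / (730 μs):  [kg·m²·s⁻²·A⁻²] / [s] = kg·m²·s⁻³·A⁻²
  (67.1 V·s·A^-1) × (855 Hz):  [kg·m²·s⁻²·A⁻²] · [s⁻¹] = kg·m²·s⁻³·A⁻²
Every term reduces to kg·m²·s⁻³·A⁻².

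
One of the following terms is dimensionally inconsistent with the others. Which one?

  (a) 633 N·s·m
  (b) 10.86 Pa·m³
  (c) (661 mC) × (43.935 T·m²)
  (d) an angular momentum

Work out the base dimensions of each:
  (a) N·m·s = kg·m·s⁻²·m·s = kg·m²·s⁻¹
  (b) Pa·m³ = N·m⁻²·m³ = kg·m²·s⁻²
  (c) [s·A] · [kg·m²·s⁻²·A⁻¹] = kg·m²·s⁻¹
  (d) [angular momentum] = kg·m²·s⁻¹
All reduce to kg·m²·s⁻¹ except (b), which is kg·m²·s⁻².

(b)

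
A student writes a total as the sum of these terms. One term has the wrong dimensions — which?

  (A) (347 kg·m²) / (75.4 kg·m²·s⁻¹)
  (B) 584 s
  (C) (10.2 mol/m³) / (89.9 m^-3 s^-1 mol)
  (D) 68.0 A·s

In SI base units:
  (A) [kg·m²] / [kg·m²·s⁻¹] = s
  (B) s
  (C) [m⁻³·mol] / [m⁻³·s⁻¹·mol] = s
  (D) A·s = s·A
All reduce to s except (D), which is s·A.

(D)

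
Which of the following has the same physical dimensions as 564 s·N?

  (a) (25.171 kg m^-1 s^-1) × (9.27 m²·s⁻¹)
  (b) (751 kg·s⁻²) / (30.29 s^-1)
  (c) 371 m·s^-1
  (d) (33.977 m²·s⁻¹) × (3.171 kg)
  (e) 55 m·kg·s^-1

(e)

Reference: N·s = kg·m·s⁻²·s = kg·m·s⁻¹.
Each option:
  (a) [kg·m⁻¹·s⁻¹] · [m²·s⁻¹] = kg·m·s⁻²
  (b) [kg·s⁻²] / [s⁻¹] = kg·s⁻¹
  (c) m·s⁻¹
  (d) [m²·s⁻¹] · [kg] = kg·m²·s⁻¹
  (e) kg·m·s⁻¹  ← same
Only (e) matches kg·m·s⁻¹.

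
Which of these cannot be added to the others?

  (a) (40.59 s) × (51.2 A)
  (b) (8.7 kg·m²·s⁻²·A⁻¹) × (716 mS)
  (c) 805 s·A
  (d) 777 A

(d)

Dimensions:
  (a) [s] · [A] = s·A
  (b) [kg·m²·s⁻²·A⁻¹] · [kg⁻¹·m⁻²·s³·A²] = s·A
  (c) A·s = s·A
  (d) A
All reduce to s·A except (d), which is A.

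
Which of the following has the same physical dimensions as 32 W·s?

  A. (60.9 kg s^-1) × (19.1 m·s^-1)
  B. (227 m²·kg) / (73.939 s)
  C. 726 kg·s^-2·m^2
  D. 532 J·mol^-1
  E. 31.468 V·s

Reference: W·s = J·s⁻¹·s = kg·m²·s⁻².
Each option:
  A. [kg·s⁻¹] · [m·s⁻¹] = kg·m·s⁻²
  B. [kg·m²] / [s] = kg·m²·s⁻¹
  C. kg·m²·s⁻²  ← same
  D. J·mol⁻¹ = N·m·mol⁻¹ = kg·m²·s⁻²·mol⁻¹
  E. V·s = J·C⁻¹·s = kg·m²·s⁻²·A⁻¹
Only C. matches kg·m²·s⁻².

C.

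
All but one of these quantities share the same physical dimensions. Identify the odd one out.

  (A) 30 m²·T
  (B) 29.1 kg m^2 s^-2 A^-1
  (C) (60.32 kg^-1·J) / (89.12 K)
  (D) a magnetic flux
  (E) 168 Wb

(C)

Dimensions:
  (A) T·m² = Wb·m⁻²·m² = kg·m²·s⁻²·A⁻¹
  (B) kg·m²·s⁻²·A⁻¹
  (C) [m²·s⁻²] / [K] = m²·s⁻²·K⁻¹
  (D) [magnetic flux] = kg·m²·s⁻²·A⁻¹
  (E) Wb = V·s = kg·m²·s⁻²·A⁻¹
All reduce to kg·m²·s⁻²·A⁻¹ except (C), which is m²·s⁻²·K⁻¹.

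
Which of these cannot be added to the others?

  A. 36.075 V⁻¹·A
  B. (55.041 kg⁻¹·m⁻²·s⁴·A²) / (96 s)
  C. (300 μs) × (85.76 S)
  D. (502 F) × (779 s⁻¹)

C.

Dimensions:
  A. A·V⁻¹ = A·(J·C⁻¹)⁻¹ = kg⁻¹·m⁻²·s³·A²
  B. [kg⁻¹·m⁻²·s⁴·A²] / [s] = kg⁻¹·m⁻²·s³·A²
  C. [s] · [kg⁻¹·m⁻²·s³·A²] = kg⁻¹·m⁻²·s⁴·A²
  D. [kg⁻¹·m⁻²·s⁴·A²] · [s⁻¹] = kg⁻¹·m⁻²·s³·A²
All reduce to kg⁻¹·m⁻²·s³·A² except C., which is kg⁻¹·m⁻²·s⁴·A².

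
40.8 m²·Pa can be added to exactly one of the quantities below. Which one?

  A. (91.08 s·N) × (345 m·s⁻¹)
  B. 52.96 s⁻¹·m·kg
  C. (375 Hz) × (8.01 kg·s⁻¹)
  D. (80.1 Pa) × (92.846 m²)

D.

Reference: Pa·m² = N·m⁻²·m² = kg·m·s⁻².
Each option:
  A. [kg·m·s⁻¹] · [m·s⁻¹] = kg·m²·s⁻²
  B. kg·m·s⁻¹
  C. [s⁻¹] · [kg·s⁻¹] = kg·s⁻²
  D. [kg·m⁻¹·s⁻²] · [m²] = kg·m·s⁻²  ← same
Only D. matches kg·m·s⁻².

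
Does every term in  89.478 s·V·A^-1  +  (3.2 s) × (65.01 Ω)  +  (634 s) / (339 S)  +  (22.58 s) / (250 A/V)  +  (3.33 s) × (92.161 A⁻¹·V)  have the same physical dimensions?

Yes

Reduce each to base SI dimensions:
  89.478 s·V·A^-1:  V·s·A⁻¹ = J·C⁻¹·s·A⁻¹ = kg·m²·s⁻²·A⁻²
  (3.2 s) × (65.01 Ω):  [s] · [kg·m²·s⁻³·A⁻²] = kg·m²·s⁻²·A⁻²
  (634 s) / (339 S):  [s] / [kg⁻¹·m⁻²·s³·A²] = kg·m²·s⁻²·A⁻²
  (22.58 s) / (250 A/V):  [s] / [kg⁻¹·m⁻²·s³·A²] = kg·m²·s⁻²·A⁻²
  (3.33 s) × (92.161 A⁻¹·V):  [s] · [kg·m²·s⁻³·A⁻²] = kg·m²·s⁻²·A⁻²
Every term reduces to kg·m²·s⁻²·A⁻².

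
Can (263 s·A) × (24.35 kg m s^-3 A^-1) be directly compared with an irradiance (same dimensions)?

Dimensions:
  (263 s·A) × (24.35 kg m s^-3 A^-1):  [s·A] · [kg·m·s⁻³·A⁻¹] = kg·m·s⁻²
  an irradiance:  [irradiance] = kg·s⁻³
kg·m·s⁻² ≠ kg·s⁻³, so they cannot be added.

No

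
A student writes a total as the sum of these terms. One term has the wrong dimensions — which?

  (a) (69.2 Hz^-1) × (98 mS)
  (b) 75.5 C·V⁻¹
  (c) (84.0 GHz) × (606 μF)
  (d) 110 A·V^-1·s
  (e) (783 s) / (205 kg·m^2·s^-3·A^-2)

In SI base units:
  (a) [s] · [kg⁻¹·m⁻²·s³·A²] = kg⁻¹·m⁻²·s⁴·A²
  (b) C·V⁻¹ = s·A·(J·C⁻¹)⁻¹ = kg⁻¹·m⁻²·s⁴·A²
  (c) [s⁻¹] · [kg⁻¹·m⁻²·s⁴·A²] = kg⁻¹·m⁻²·s³·A²
  (d) A·s·V⁻¹ = A·s·(J·C⁻¹)⁻¹ = kg⁻¹·m⁻²·s⁴·A²
  (e) [s] / [kg·m²·s⁻³·A⁻²] = kg⁻¹·m⁻²·s⁴·A²
All reduce to kg⁻¹·m⁻²·s⁴·A² except (c), which is kg⁻¹·m⁻²·s³·A².

(c)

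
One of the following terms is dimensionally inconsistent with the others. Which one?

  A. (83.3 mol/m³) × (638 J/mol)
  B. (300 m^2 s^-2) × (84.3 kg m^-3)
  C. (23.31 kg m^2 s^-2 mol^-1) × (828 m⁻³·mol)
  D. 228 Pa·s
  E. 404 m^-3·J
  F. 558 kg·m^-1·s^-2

Dimensions:
  A. [m⁻³·mol] · [kg·m²·s⁻²·mol⁻¹] = kg·m⁻¹·s⁻²
  B. [m²·s⁻²] · [kg·m⁻³] = kg·m⁻¹·s⁻²
  C. [kg·m²·s⁻²·mol⁻¹] · [m⁻³·mol] = kg·m⁻¹·s⁻²
  D. Pa·s = N·m⁻²·s = kg·m⁻¹·s⁻¹
  E. J·m⁻³ = N·m·m⁻³ = kg·m⁻¹·s⁻²
  F. kg·m⁻¹·s⁻²
All reduce to kg·m⁻¹·s⁻² except D., which is kg·m⁻¹·s⁻¹.

D.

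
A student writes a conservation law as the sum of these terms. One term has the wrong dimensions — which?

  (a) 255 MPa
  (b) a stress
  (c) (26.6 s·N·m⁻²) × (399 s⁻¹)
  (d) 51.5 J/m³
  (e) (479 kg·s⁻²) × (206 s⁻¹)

In SI base units:
  (a) Pa = N·m⁻² = kg·m⁻¹·s⁻²
  (b) [stress] = kg·m⁻¹·s⁻²
  (c) [kg·m⁻¹·s⁻¹] · [s⁻¹] = kg·m⁻¹·s⁻²
  (d) J·m⁻³ = N·m·m⁻³ = kg·m⁻¹·s⁻²
  (e) [kg·s⁻²] · [s⁻¹] = kg·s⁻³
All reduce to kg·m⁻¹·s⁻² except (e), which is kg·s⁻³.

(e)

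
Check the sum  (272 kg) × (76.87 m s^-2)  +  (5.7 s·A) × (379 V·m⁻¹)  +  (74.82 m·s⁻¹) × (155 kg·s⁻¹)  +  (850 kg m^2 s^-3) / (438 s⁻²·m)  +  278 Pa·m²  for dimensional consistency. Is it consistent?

Expand each in SI base units:
  (272 kg) × (76.87 m s^-2):  [kg] · [m·s⁻²] = kg·m·s⁻²
  (5.7 s·A) × (379 V·m⁻¹):  [s·A] · [kg·m·s⁻³·A⁻¹] = kg·m·s⁻²
  (74.82 m·s⁻¹) × (155 kg·s⁻¹):  [m·s⁻¹] · [kg·s⁻¹] = kg·m·s⁻²
  (850 kg m^2 s^-3) / (438 s⁻²·m):  [kg·m²·s⁻³] / [m·s⁻²] = kg·m·s⁻¹
  278 Pa·m²:  Pa·m² = N·m⁻²·m² = kg·m·s⁻²
The terms do not share a single dimension (kg·m·s⁻² vs kg·m·s⁻¹).

No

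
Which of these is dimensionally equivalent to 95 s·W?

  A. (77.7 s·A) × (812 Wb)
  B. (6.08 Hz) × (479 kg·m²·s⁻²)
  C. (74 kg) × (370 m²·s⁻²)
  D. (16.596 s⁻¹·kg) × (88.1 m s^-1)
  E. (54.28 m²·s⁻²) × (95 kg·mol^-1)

C.

Reference: W·s = J·s⁻¹·s = kg·m²·s⁻².
Each option:
  A. [s·A] · [kg·m²·s⁻²·A⁻¹] = kg·m²·s⁻¹
  B. [s⁻¹] · [kg·m²·s⁻²] = kg·m²·s⁻³
  C. [kg] · [m²·s⁻²] = kg·m²·s⁻²  ← same
  D. [kg·s⁻¹] · [m·s⁻¹] = kg·m·s⁻²
  E. [m²·s⁻²] · [kg·mol⁻¹] = kg·m²·s⁻²·mol⁻¹
Only C. matches kg·m²·s⁻².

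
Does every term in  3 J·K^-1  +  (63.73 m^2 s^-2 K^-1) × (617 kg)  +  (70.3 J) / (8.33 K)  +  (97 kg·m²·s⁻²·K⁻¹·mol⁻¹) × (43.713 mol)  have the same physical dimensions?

In SI base units:
  3 J·K^-1:  J·K⁻¹ = N·m·K⁻¹ = kg·m²·s⁻²·K⁻¹
  (63.73 m^2 s^-2 K^-1) × (617 kg):  [m²·s⁻²·K⁻¹] · [kg] = kg·m²·s⁻²·K⁻¹
  (70.3 J) / (8.33 K):  [kg·m²·s⁻²] / [K] = kg·m²·s⁻²·K⁻¹
  (97 kg·m²·s⁻²·K⁻¹·mol⁻¹) × (43.713 mol):  [kg·m²·s⁻²·K⁻¹·mol⁻¹] · [mol] = kg·m²·s⁻²·K⁻¹
Every term reduces to kg·m²·s⁻²·K⁻¹.

Yes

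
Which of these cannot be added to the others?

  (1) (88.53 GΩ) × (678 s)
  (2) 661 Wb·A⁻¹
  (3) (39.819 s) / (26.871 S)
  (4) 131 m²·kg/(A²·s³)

In SI base units:
  (1) [kg·m²·s⁻³·A⁻²] · [s] = kg·m²·s⁻²·A⁻²
  (2) Wb·A⁻¹ = V·s·A⁻¹ = kg·m²·s⁻²·A⁻²
  (3) [s] / [kg⁻¹·m⁻²·s³·A²] = kg·m²·s⁻²·A⁻²
  (4) kg·m²·s⁻³·A⁻²
All reduce to kg·m²·s⁻²·A⁻² except (4), which is kg·m²·s⁻³·A⁻².

(4)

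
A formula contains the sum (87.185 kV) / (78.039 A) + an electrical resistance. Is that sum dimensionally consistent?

Yes

Reduce each to base SI dimensions:
  (87.185 kV) / (78.039 A):  [kg·m²·s⁻³·A⁻¹] / [A] = kg·m²·s⁻³·A⁻²
  an electrical resistance:  [electrical resistance] = kg·m²·s⁻³·A⁻²
Both are kg·m²·s⁻³·A⁻², so they have the same dimensions and can be added.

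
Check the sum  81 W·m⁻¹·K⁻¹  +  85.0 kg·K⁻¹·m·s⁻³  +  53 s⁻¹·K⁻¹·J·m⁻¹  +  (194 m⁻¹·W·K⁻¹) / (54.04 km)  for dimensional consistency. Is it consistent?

In SI base units:
  81 W·m⁻¹·K⁻¹:  W·m⁻¹·K⁻¹ = J·s⁻¹·m⁻¹·K⁻¹ = kg·m·s⁻³·K⁻¹
  85.0 kg·K⁻¹·m·s⁻³:  kg·m·s⁻³·K⁻¹
  53 s⁻¹·K⁻¹·J·m⁻¹:  J·s⁻¹·m⁻¹·K⁻¹ = N·m·s⁻¹·m⁻¹·K⁻¹ = kg·m·s⁻³·K⁻¹
  (194 m⁻¹·W·K⁻¹) / (54.04 km):  [kg·m·s⁻³·K⁻¹] / [m] = kg·s⁻³·K⁻¹
The terms do not share a single dimension (kg·m·s⁻³·K⁻¹ vs kg·s⁻³·K⁻¹).

No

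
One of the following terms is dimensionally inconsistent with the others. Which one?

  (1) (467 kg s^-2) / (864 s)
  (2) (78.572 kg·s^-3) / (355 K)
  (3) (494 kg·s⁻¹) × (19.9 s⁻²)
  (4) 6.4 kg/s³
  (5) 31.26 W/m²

In SI base units:
  (1) [kg·s⁻²] / [s] = kg·s⁻³
  (2) [kg·s⁻³] / [K] = kg·s⁻³·K⁻¹
  (3) [kg·s⁻¹] · [s⁻²] = kg·s⁻³
  (4) kg·s⁻³
  (5) W·m⁻² = J·s⁻¹·m⁻² = kg·s⁻³
All reduce to kg·s⁻³ except (2), which is kg·s⁻³·K⁻¹.

(2)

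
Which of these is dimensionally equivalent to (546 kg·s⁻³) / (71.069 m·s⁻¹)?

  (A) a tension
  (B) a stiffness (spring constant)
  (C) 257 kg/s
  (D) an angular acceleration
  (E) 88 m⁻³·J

(E)

Reference: [kg·s⁻³] / [m·s⁻¹] = kg·m⁻¹·s⁻².
Each option:
  (A) [tension] = kg·m·s⁻²
  (B) [stiffness (spring constant)] = kg·s⁻²
  (C) kg·s⁻¹
  (D) [angular acceleration] = s⁻²
  (E) J·m⁻³ = N·m·m⁻³ = kg·m⁻¹·s⁻²  ← same
Only (E) matches kg·m⁻¹·s⁻².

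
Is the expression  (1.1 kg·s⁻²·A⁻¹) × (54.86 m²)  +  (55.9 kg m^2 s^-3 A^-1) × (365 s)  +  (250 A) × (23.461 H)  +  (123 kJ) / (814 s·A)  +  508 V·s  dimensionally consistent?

No

In SI base units:
  (1.1 kg·s⁻²·A⁻¹) × (54.86 m²):  [kg·s⁻²·A⁻¹] · [m²] = kg·m²·s⁻²·A⁻¹
  (55.9 kg m^2 s^-3 A^-1) × (365 s):  [kg·m²·s⁻³·A⁻¹] · [s] = kg·m²·s⁻²·A⁻¹
  (250 A) × (23.461 H):  [A] · [kg·m²·s⁻²·A⁻²] = kg·m²·s⁻²·A⁻¹
  (123 kJ) / (814 s·A):  [kg·m²·s⁻²] / [s·A] = kg·m²·s⁻³·A⁻¹
  508 V·s:  V·s = J·C⁻¹·s = kg·m²·s⁻²·A⁻¹
The terms do not share a single dimension (kg·m²·s⁻²·A⁻¹ vs kg·m²·s⁻³·A⁻¹).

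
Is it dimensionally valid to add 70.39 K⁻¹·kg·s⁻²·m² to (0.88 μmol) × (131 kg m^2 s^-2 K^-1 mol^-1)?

In SI base units:
  70.39 K⁻¹·kg·s⁻²·m²:  kg·m²·s⁻²·K⁻¹
  (0.88 μmol) × (131 kg m^2 s^-2 K^-1 mol^-1):  [mol] · [kg·m²·s⁻²·K⁻¹·mol⁻¹] = kg·m²·s⁻²·K⁻¹
Both are kg·m²·s⁻²·K⁻¹, so they have the same dimensions and can be added.

Yes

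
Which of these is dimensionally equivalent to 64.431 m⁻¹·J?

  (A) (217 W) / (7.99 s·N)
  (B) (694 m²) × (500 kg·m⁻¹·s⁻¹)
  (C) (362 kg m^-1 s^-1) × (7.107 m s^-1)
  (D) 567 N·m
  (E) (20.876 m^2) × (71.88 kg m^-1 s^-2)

Reference: J·m⁻¹ = N·m·m⁻¹ = kg·m·s⁻².
Each option:
  (A) [kg·m²·s⁻³] / [kg·m·s⁻¹] = m·s⁻²
  (B) [m²] · [kg·m⁻¹·s⁻¹] = kg·m·s⁻¹
  (C) [kg·m⁻¹·s⁻¹] · [m·s⁻¹] = kg·s⁻²
  (D) N·m = kg·m·s⁻²·m = kg·m²·s⁻²
  (E) [m²] · [kg·m⁻¹·s⁻²] = kg·m·s⁻²  ← same
Only (E) matches kg·m·s⁻².

(E)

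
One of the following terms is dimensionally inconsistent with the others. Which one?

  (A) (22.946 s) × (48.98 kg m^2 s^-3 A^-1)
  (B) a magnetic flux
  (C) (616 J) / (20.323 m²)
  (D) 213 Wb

(C)

In SI base units:
  (A) [s] · [kg·m²·s⁻³·A⁻¹] = kg·m²·s⁻²·A⁻¹
  (B) [magnetic flux] = kg·m²·s⁻²·A⁻¹
  (C) [kg·m²·s⁻²] / [m²] = kg·s⁻²
  (D) Wb = V·s = kg·m²·s⁻²·A⁻¹
All reduce to kg·m²·s⁻²·A⁻¹ except (C), which is kg·s⁻².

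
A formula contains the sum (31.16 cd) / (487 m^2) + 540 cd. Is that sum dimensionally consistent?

No

In SI base units:
  (31.16 cd) / (487 m^2):  [cd] / [m²] = m⁻²·cd
  540 cd:  cd
m⁻²·cd ≠ cd, so they cannot be added.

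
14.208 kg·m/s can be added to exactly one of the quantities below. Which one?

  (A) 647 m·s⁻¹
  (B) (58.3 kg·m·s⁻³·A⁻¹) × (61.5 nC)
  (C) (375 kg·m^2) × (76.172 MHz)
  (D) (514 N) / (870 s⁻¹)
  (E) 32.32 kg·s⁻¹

Reference: kg·m·s⁻¹.
Each option:
  (A) m·s⁻¹
  (B) [kg·m·s⁻³·A⁻¹] · [s·A] = kg·m·s⁻²
  (C) [kg·m²] · [s⁻¹] = kg·m²·s⁻¹
  (D) [kg·m·s⁻²] / [s⁻¹] = kg·m·s⁻¹  ← same
  (E) kg·s⁻¹
Only (D) matches kg·m·s⁻¹.

(D)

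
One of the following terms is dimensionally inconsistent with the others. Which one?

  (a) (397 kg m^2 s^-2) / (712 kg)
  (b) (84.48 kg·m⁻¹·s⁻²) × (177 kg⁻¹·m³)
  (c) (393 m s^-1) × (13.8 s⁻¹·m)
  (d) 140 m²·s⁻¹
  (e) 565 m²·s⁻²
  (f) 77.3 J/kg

(d)

Dimensions:
  (a) [kg·m²·s⁻²] / [kg] = m²·s⁻²
  (b) [kg·m⁻¹·s⁻²] · [kg⁻¹·m³] = m²·s⁻²
  (c) [m·s⁻¹] · [m·s⁻¹] = m²·s⁻²
  (d) m²·s⁻¹
  (e) m²·s⁻²
  (f) J·kg⁻¹ = N·m·kg⁻¹ = m²·s⁻²
All reduce to m²·s⁻² except (d), which is m²·s⁻¹.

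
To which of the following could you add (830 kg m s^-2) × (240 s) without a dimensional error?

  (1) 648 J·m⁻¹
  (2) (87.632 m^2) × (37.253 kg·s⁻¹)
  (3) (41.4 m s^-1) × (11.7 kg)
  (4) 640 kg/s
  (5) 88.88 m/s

Reference: [kg·m·s⁻²] · [s] = kg·m·s⁻¹.
Each option:
  (1) J·m⁻¹ = N·m·m⁻¹ = kg·m·s⁻²
  (2) [m²] · [kg·s⁻¹] = kg·m²·s⁻¹
  (3) [m·s⁻¹] · [kg] = kg·m·s⁻¹  ← same
  (4) kg·s⁻¹
  (5) m·s⁻¹
Only (3) matches kg·m·s⁻¹.

(3)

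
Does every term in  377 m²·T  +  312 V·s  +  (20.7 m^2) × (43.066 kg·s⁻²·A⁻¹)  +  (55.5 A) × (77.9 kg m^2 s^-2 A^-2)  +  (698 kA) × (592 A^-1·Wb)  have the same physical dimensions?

Yes

Dimensions:
  377 m²·T:  T·m² = Wb·m⁻²·m² = kg·m²·s⁻²·A⁻¹
  312 V·s:  V·s = J·C⁻¹·s = kg·m²·s⁻²·A⁻¹
  (20.7 m^2) × (43.066 kg·s⁻²·A⁻¹):  [m²] · [kg·s⁻²·A⁻¹] = kg·m²·s⁻²·A⁻¹
  (55.5 A) × (77.9 kg m^2 s^-2 A^-2):  [A] · [kg·m²·s⁻²·A⁻²] = kg·m²·s⁻²·A⁻¹
  (698 kA) × (592 A^-1·Wb):  [A] · [kg·m²·s⁻²·A⁻²] = kg·m²·s⁻²·A⁻¹
Every term reduces to kg·m²·s⁻²·A⁻¹.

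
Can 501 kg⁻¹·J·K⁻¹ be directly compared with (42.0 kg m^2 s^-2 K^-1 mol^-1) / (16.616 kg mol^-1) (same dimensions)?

In SI base units:
  501 kg⁻¹·J·K⁻¹:  J·kg⁻¹·K⁻¹ = N·m·kg⁻¹·K⁻¹ = m²·s⁻²·K⁻¹
  (42.0 kg m^2 s^-2 K^-1 mol^-1) / (16.616 kg mol^-1):  [kg·m²·s⁻²·K⁻¹·mol⁻¹] / [kg·mol⁻¹] = m²·s⁻²·K⁻¹
Both are m²·s⁻²·K⁻¹, so they have the same dimensions and can be added.

Yes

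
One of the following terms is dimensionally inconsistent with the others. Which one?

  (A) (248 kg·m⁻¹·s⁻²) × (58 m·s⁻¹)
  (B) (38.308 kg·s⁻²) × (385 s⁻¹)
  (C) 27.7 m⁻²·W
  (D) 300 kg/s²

Work out the base dimensions of each:
  (A) [kg·m⁻¹·s⁻²] · [m·s⁻¹] = kg·s⁻³
  (B) [kg·s⁻²] · [s⁻¹] = kg·s⁻³
  (C) W·m⁻² = J·s⁻¹·m⁻² = kg·s⁻³
  (D) kg·s⁻²
All reduce to kg·s⁻³ except (D), which is kg·s⁻².

(D)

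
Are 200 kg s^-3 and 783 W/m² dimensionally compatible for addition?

Yes

Dimensions:
  200 kg s^-3:  kg·s⁻³
  783 W/m²:  W·m⁻² = J·s⁻¹·m⁻² = kg·s⁻³
Both are kg·s⁻³, so they have the same dimensions and can be added.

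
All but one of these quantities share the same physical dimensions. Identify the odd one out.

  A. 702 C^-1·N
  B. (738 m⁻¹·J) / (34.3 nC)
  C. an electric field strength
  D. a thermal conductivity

D.

In SI base units:
  A. N·C⁻¹ = kg·m·s⁻²·(s·A)⁻¹ = kg·m·s⁻³·A⁻¹
  B. [kg·m·s⁻²] / [s·A] = kg·m·s⁻³·A⁻¹
  C. [electric field strength] = kg·m·s⁻³·A⁻¹
  D. [thermal conductivity] = kg·m·s⁻³·K⁻¹
All reduce to kg·m·s⁻³·A⁻¹ except D., which is kg·m·s⁻³·K⁻¹.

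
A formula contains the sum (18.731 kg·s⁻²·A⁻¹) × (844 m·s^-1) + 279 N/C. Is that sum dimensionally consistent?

Yes

In SI base units:
  (18.731 kg·s⁻²·A⁻¹) × (844 m·s^-1):  [kg·s⁻²·A⁻¹] · [m·s⁻¹] = kg·m·s⁻³·A⁻¹
  279 N/C:  N·C⁻¹ = kg·m·s⁻²·(s·A)⁻¹ = kg·m·s⁻³·A⁻¹
Both are kg·m·s⁻³·A⁻¹, so they have the same dimensions and can be added.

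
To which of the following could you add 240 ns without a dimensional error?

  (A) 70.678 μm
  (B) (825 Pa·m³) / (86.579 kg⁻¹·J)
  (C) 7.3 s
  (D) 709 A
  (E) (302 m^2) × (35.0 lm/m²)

Reference: s.
Each option:
  (A) m
  (B) [kg·m²·s⁻²] / [m²·s⁻²] = kg
  (C) s  ← same
  (D) A
  (E) [m²] · [m⁻²·cd] = cd
Only (C) matches s.

(C)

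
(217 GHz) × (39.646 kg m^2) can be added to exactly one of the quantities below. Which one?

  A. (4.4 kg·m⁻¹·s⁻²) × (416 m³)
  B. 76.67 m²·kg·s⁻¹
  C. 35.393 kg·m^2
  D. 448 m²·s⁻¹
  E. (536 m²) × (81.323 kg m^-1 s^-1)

B.

Reference: [s⁻¹] · [kg·m²] = kg·m²·s⁻¹.
Each option:
  A. [kg·m⁻¹·s⁻²] · [m³] = kg·m²·s⁻²
  B. kg·m²·s⁻¹  ← same
  C. kg·m²
  D. m²·s⁻¹
  E. [m²] · [kg·m⁻¹·s⁻¹] = kg·m·s⁻¹
Only B. matches kg·m²·s⁻¹.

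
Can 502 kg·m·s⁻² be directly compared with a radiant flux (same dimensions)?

Expand each in SI base units:
  502 kg·m·s⁻²:  kg·m·s⁻²
  a radiant flux:  [radiant flux] = kg·m²·s⁻³
kg·m·s⁻² ≠ kg·m²·s⁻³, so they cannot be added.

No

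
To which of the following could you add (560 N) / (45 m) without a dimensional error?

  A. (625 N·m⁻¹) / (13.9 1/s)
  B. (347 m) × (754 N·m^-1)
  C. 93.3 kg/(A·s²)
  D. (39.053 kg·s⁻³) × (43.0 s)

D.

Reference: [kg·m·s⁻²] / [m] = kg·s⁻².
Each option:
  A. [kg·s⁻²] / [s⁻¹] = kg·s⁻¹
  B. [m] · [kg·s⁻²] = kg·m·s⁻²
  C. kg·s⁻²·A⁻¹
  D. [kg·s⁻³] · [s] = kg·s⁻²  ← same
Only D. matches kg·s⁻².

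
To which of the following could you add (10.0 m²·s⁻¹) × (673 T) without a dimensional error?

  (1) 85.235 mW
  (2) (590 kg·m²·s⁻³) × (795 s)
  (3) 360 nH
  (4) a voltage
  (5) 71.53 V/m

(4)

Reference: [m²·s⁻¹] · [kg·s⁻²·A⁻¹] = kg·m²·s⁻³·A⁻¹.
Each option:
  (1) W = J·s⁻¹ = kg·m²·s⁻³
  (2) [kg·m²·s⁻³] · [s] = kg·m²·s⁻²
  (3) H = V·s·A⁻¹ = kg·m²·s⁻²·A⁻²
  (4) [voltage] = kg·m²·s⁻³·A⁻¹  ← same
  (5) V·m⁻¹ = J·C⁻¹·m⁻¹ = kg·m·s⁻³·A⁻¹
Only (4) matches kg·m²·s⁻³·A⁻¹.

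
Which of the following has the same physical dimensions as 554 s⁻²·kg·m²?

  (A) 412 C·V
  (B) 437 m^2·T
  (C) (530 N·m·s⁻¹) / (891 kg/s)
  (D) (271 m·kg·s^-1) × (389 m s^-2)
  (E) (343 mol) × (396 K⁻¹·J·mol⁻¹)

Reference: kg·m²·s⁻².
Each option:
  (A) C·V = s·A·J·C⁻¹ = kg·m²·s⁻²  ← same
  (B) T·m² = Wb·m⁻²·m² = kg·m²·s⁻²·A⁻¹
  (C) [kg·m²·s⁻³] / [kg·s⁻¹] = m²·s⁻²
  (D) [kg·m·s⁻¹] · [m·s⁻²] = kg·m²·s⁻³
  (E) [mol] · [kg·m²·s⁻²·K⁻¹·mol⁻¹] = kg·m²·s⁻²·K⁻¹
Only (A) matches kg·m²·s⁻².

(A)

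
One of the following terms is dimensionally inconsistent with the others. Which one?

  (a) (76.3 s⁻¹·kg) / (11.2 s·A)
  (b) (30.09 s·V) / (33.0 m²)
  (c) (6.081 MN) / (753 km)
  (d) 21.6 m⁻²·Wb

(c)

Reduce each to base SI dimensions:
  (a) [kg·s⁻¹] / [s·A] = kg·s⁻²·A⁻¹
  (b) [kg·m²·s⁻²·A⁻¹] / [m²] = kg·s⁻²·A⁻¹
  (c) [kg·m·s⁻²] / [m] = kg·s⁻²
  (d) Wb·m⁻² = V·s·m⁻² = kg·s⁻²·A⁻¹
All reduce to kg·s⁻²·A⁻¹ except (c), which is kg·s⁻².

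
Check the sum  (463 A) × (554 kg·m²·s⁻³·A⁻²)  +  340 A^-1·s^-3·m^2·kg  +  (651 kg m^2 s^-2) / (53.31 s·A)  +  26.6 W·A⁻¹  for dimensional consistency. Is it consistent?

Yes

In SI base units:
  (463 A) × (554 kg·m²·s⁻³·A⁻²):  [A] · [kg·m²·s⁻³·A⁻²] = kg·m²·s⁻³·A⁻¹
  340 A^-1·s^-3·m^2·kg:  kg·m²·s⁻³·A⁻¹
  (651 kg m^2 s^-2) / (53.31 s·A):  [kg·m²·s⁻²] / [s·A] = kg·m²·s⁻³·A⁻¹
  26.6 W·A⁻¹:  W·A⁻¹ = J·s⁻¹·A⁻¹ = kg·m²·s⁻³·A⁻¹
Every term reduces to kg·m²·s⁻³·A⁻¹.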